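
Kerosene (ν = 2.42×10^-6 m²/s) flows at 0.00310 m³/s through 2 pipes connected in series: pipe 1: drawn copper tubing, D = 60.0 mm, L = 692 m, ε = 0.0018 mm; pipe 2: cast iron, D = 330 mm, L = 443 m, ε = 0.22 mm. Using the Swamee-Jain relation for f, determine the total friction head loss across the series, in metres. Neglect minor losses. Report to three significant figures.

Pipe 1: V = 1.096 m/s, Re = 2.72×10^4, ε/D = 3.00×10^-5, f = 0.02402, h_1 = f(L/D)V²/2g = 16.97 m
Pipe 2: V = 0.03624 m/s, Re = 4940, ε/D = 6.67×10^-4, f = 0.03882, h_2 = f(L/D)V²/2g = 0.003489 m
Series → Q common, losses add: H = Σh = 16.98 m

H ≈ 17.0 m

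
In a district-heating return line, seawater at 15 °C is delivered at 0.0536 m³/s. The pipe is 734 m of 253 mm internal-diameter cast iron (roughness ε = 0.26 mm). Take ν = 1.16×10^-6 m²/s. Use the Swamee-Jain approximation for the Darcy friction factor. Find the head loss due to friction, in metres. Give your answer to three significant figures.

V = 4Q/(πD²) = 4·0.0536/(π·0.253²) = 1.066 m/s
Re = VD/ν = 1.066·0.253/1.16×10^-6 = 2.33×10^5 → turbulent
ε/D = 0.26/253 = 0.00103
Swamee-Jain: f = 0.02112
h_f = f(L/D)V²/(2g) = 0.02112·(734/0.253)·1.066²/(2·9.81) = 3.550 m

h_f ≈ 3.55 m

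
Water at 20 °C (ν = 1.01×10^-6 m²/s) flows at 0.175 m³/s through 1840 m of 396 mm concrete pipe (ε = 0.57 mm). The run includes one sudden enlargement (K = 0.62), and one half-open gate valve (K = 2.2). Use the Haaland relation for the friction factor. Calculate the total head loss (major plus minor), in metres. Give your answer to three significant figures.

V = 4Q/(πD²) = 1.421 m/s; V²/2g = 0.1029 m
Re = 5.57×10^5, ε/D = 0.00144 → f = 0.02191 (Haaland)
Major: h_f = f(L/D)·V²/2g = 0.02191·4646·0.1029 = 10.47 m
Minor: ΣK = 2.82; h_m = ΣK·V²/2g = 0.2902 m
Total H_L = 10.47 + 0.2902 = 10.76 m

H_L ≈ 10.8 m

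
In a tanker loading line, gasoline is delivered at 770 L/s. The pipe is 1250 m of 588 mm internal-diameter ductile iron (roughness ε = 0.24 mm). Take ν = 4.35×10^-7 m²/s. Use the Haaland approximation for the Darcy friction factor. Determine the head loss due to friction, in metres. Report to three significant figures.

V = 4Q/(πD²) = 4·0.770/(π·0.588²) = 2.836 m/s
Re = VD/ν = 2.836·0.588/4.35×10^-7 = 3.83×10^6 → turbulent
ε/D = 0.24/588 = 4.08×10^-4
Haaland: f = 0.01613
h_f = f(L/D)V²/(2g) = 0.01613·(1250/0.588)·2.836²/(2·9.81) = 14.06 m

h_f ≈ 14.1 m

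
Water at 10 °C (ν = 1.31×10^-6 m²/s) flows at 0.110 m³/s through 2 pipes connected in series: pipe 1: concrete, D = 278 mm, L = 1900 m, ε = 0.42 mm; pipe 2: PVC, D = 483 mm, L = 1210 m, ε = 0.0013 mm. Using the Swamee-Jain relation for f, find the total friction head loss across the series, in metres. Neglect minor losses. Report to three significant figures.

Pipe 1: V = 1.812 m/s, Re = 3.85×10^5, ε/D = 0.00151, f = 0.02248, h_1 = f(L/D)V²/2g = 25.71 m
Pipe 2: V = 0.6004 m/s, Re = 2.21×10^5, ε/D = 2.69×10^-6, f = 0.01526, h_2 = f(L/D)V²/2g = 0.7021 m
Series → Q common, losses add: H = Σh = 26.42 m

H ≈ 26.4 m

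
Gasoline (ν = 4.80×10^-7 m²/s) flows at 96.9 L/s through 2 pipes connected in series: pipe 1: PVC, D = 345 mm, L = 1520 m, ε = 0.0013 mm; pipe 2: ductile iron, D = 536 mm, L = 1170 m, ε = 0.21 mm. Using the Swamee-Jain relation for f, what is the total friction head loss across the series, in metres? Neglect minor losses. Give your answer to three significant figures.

H ≈ 3.31 m

Pipe 1: V = 1.037 m/s, Re = 7.45×10^5, ε/D = 3.77×10^-6, f = 0.01228, h_1 = f(L/D)V²/2g = 2.964 m
Pipe 2: V = 0.4294 m/s, Re = 4.80×10^5, ε/D = 3.92×10^-4, f = 0.01710, h_2 = f(L/D)V²/2g = 0.3509 m
Series → Q common, losses add: H = Σh = 3.315 m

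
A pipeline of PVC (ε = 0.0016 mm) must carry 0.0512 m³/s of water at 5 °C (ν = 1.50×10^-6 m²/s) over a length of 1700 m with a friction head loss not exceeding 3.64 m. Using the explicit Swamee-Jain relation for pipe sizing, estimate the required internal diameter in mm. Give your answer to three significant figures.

Swamee-Jain (Type III): D = 0.66·[ε^1.25·(LQ²/(gh_f))^4.75 + ν·Q^9.4·(L/(gh_f))^5.2]^0.04
LQ²/(gh_f) = 0.1248; L/(gh_f) = 47.61
Term 1 = ε^1.25·(…)^4.75 = 2.90×10^-12; Term 2 = ν·Q^9.4·(…)^5.2 = 5.85×10^-10
D = 0.66·(2.90×10^-12 + 5.85×10^-10)^0.04 = 0.2820 m = 282 mm
Check: V = 0.819 m/s, Re = 1.54×10^5, f = 0.01640, h_f = 3.38 m ≈ 3.64 m ✓

D ≈ 282 mm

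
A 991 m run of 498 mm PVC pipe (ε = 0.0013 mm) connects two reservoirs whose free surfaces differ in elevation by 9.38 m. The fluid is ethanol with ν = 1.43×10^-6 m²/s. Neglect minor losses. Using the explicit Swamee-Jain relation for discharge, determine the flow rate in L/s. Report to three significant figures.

Swamee-Jain (Type II): Q = -0.965·√(gD⁵h_f/L)·ln[ε/(3.7D) + √(3.17ν²L/(gD³h_f))]
√(gD⁵h_f/L) = √(9.81·0.498⁵·9.38/991) = 0.05333
ε/(3.7D) = 7.06×10^-7; √(3.17ν²L/(gD³h_f)) = 2.38×10^-5
Q = -0.965·0.05333·ln(2.448×10^-5) = 0.5464 m³/s
Check: V = 2.81 m/s, Re = 9.77×10^5, f = 0.01172, h_f = 9.35 m ≈ 9.38 m ✓

Q ≈ 546 L/s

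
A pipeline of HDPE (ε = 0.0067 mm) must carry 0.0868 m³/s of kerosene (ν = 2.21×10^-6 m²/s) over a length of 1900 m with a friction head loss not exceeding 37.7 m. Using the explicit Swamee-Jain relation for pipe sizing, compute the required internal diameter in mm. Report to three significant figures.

D ≈ 220 mm

Swamee-Jain (Type III): D = 0.66·[ε^1.25·(LQ²/(gh_f))^4.75 + ν·Q^9.4·(L/(gh_f))^5.2]^0.04
LQ²/(gh_f) = 0.03871; L/(gh_f) = 5.137
Term 1 = ε^1.25·(…)^4.75 = 6.68×10^-14; Term 2 = ν·Q^9.4·(…)^5.2 = 1.15×10^-12
D = 0.66·(6.68×10^-14 + 1.15×10^-12)^0.04 = 0.2203 m = 220 mm
Check: V = 2.28 m/s, Re = 2.27×10^5, f = 0.01545, h_f = 35.2 m ≈ 37.7 m ✓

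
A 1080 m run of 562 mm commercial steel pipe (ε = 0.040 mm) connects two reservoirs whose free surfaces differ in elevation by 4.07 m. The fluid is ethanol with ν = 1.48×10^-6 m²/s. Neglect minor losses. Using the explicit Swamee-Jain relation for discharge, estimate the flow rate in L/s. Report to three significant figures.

Q ≈ 434 L/s

Swamee-Jain (Type II): Q = -0.965·√(gD⁵h_f/L)·ln[ε/(3.7D) + √(3.17ν²L/(gD³h_f))]
√(gD⁵h_f/L) = √(9.81·0.562⁵·4.07/1080) = 0.04553
ε/(3.7D) = 1.92×10^-5; √(3.17ν²L/(gD³h_f)) = 3.25×10^-5
Q = -0.965·0.04553·ln(5.177×10^-5) = 0.4336 m³/s
Check: V = 1.75 m/s, Re = 6.64×10^5, f = 0.01364, h_f = 4.08 m ≈ 4.07 m ✓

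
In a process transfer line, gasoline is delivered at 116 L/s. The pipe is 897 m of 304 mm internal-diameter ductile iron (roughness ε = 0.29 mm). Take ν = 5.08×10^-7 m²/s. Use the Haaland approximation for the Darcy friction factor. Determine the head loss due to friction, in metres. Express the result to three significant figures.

V = 4Q/(πD²) = 4·0.116/(π·0.304²) = 1.598 m/s
Re = VD/ν = 1.598·0.304/5.08×10^-7 = 9.56×10^5 → turbulent
ε/D = 0.29/304 = 9.54×10^-4
Haaland: f = 0.01974
h_f = f(L/D)V²/(2g) = 0.01974·(897/0.304)·1.598²/(2·9.81) = 7.582 m

h_f ≈ 7.58 m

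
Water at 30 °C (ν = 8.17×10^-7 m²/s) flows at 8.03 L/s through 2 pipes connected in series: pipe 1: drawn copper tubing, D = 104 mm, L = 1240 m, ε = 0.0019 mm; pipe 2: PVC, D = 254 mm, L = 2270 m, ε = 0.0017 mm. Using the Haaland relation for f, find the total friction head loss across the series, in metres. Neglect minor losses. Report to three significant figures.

H ≈ 9.60 m

Pipe 1: V = 0.9453 m/s, Re = 1.20×10^5, ε/D = 1.83×10^-5, f = 0.01723, h_1 = f(L/D)V²/2g = 9.358 m
Pipe 2: V = 0.1585 m/s, Re = 4.93×10^4, ε/D = 6.69×10^-6, f = 0.02080, h_2 = f(L/D)V²/2g = 0.2379 m
Series → Q common, losses add: H = Σh = 9.596 m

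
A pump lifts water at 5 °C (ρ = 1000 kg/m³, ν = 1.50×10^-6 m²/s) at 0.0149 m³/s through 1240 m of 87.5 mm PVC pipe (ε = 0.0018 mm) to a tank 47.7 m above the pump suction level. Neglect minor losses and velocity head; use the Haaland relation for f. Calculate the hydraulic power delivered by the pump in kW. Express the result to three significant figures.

V = 4Q/(πD²) = 2.478 m/s; Re = 1.45×10^5; ε/D = 2.06×10^-5; f = 0.01663
h_f = f(L/D)V²/2g = 73.75 m
Total head H = z + h_f = 47.7 + 73.75 = 121.5 m
P_hyd = ρgQH = 1000·9.81·0.0149·121.5 = 17.75 kW

P_hyd ≈ 17.8 kW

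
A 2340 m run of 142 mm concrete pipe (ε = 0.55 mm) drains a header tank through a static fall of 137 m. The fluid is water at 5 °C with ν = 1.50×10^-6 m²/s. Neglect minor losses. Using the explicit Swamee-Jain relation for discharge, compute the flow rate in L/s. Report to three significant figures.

Q ≈ 37.8 L/s

Swamee-Jain (Type II): Q = -0.965·√(gD⁵h_f/L)·ln[ε/(3.7D) + √(3.17ν²L/(gD³h_f))]
√(gD⁵h_f/L) = √(9.81·0.142⁵·137/2340) = 0.005758
ε/(3.7D) = 0.00105; √(3.17ν²L/(gD³h_f)) = 6.59×10^-5
Q = -0.965·0.005758·ln(0.001113) = 0.03779 m³/s
Check: V = 2.39 m/s, Re = 2.26×10^5, f = 0.02882, h_f = 138 m ≈ 137 m ✓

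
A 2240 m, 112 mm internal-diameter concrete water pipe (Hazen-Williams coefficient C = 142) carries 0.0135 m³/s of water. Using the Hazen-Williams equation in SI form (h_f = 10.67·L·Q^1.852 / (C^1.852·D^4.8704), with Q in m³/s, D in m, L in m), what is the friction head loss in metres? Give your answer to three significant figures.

h_f = 10.67·2240·0.0135^1.852 / (142^1.852·0.112^4.8704) = 36.34 m

h_f ≈ 36.3 m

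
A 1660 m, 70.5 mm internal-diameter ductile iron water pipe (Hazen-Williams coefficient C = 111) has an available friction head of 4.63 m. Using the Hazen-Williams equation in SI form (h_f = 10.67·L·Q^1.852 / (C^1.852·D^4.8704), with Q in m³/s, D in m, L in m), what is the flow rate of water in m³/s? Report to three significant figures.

Rearranging: Q = [h_f·C^1.852·D^4.8704 / (10.67·L)]^(1/1.852)
Q = [4.63·111^1.852·0.0705^4.8704 / (10.67·1660)]^0.540 = 0.001207 m³/s

Q ≈ 0.00121 m³/s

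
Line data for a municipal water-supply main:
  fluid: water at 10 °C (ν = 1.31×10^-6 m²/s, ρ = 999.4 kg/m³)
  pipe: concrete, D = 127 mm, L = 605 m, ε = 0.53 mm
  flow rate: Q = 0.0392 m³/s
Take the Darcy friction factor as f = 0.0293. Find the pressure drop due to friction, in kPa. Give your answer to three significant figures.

V = 4Q/(πD²) = 4·0.0392/(π·0.127²) = 3.094 m/s
h_f = f(L/D)V²/(2g) = 0.02930·(605/0.127)·3.094²/(2·9.81) = 68.12 m
Δp = ρg·h_f = 999.4·9.81·68.12 = 667.9 kPa

Δp ≈ 668 kPa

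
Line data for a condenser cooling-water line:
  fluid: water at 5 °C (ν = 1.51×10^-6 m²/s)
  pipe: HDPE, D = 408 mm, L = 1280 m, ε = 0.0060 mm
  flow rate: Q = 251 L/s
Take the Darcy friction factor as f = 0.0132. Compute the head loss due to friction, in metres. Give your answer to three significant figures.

V = 4Q/(πD²) = 4·0.251/(π·0.408²) = 1.920 m/s
h_f = f(L/D)V²/(2g) = 0.01320·(1280/0.408)·1.920²/(2·9.81) = 7.780 m

h_f ≈ 7.78 m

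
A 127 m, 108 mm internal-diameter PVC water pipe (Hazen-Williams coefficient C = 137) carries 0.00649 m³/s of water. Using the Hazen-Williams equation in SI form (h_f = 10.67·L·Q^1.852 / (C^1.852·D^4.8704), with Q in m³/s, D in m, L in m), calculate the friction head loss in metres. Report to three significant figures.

h_f ≈ 0.677 m

h_f = 10.67·127·0.00649^1.852 / (137^1.852·0.108^4.8704) = 0.6771 m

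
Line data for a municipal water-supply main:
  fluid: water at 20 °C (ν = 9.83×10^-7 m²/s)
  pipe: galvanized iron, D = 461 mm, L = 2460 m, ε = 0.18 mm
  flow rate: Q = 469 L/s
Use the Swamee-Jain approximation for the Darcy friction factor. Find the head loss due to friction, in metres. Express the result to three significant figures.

h_f ≈ 35.1 m

V = 4Q/(πD²) = 4·0.469/(π·0.461²) = 2.810 m/s
Re = VD/ν = 2.810·0.461/9.83×10^-7 = 1.32×10^6 → turbulent
ε/D = 0.18/461 = 3.90×10^-4
Swamee-Jain: f = 0.01636
h_f = f(L/D)V²/(2g) = 0.01636·(2460/0.461)·2.810²/(2·9.81) = 35.14 m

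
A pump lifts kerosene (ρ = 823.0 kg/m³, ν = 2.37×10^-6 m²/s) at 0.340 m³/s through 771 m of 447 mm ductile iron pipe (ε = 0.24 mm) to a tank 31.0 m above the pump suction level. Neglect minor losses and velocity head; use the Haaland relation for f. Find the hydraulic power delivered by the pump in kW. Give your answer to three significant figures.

P_hyd ≈ 105 kW

V = 4Q/(πD²) = 2.167 m/s; Re = 4.09×10^5; ε/D = 5.37×10^-4; f = 0.01797
h_f = f(L/D)V²/2g = 7.417 m
Total head H = z + h_f = 31.0 + 7.417 = 38.42 m
P_hyd = ρgQH = 823.0·9.81·0.340·38.42 = 105.5 kW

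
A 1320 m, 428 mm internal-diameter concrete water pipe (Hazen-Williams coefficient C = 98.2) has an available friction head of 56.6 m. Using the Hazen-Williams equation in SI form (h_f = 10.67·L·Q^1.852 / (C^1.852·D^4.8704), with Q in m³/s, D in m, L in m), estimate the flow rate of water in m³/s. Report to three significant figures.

Q ≈ 0.536 m³/s

Rearranging: Q = [h_f·C^1.852·D^4.8704 / (10.67·L)]^(1/1.852)
Q = [56.6·98.2^1.852·0.428^4.8704 / (10.67·1320)]^0.540 = 0.5360 m³/s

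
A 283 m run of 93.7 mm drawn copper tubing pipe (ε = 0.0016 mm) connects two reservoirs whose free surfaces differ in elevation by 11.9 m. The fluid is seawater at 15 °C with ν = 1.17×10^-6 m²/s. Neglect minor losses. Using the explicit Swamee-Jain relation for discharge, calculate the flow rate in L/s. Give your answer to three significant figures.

Swamee-Jain (Type II): Q = -0.965·√(gD⁵h_f/L)·ln[ε/(3.7D) + √(3.17ν²L/(gD³h_f))]
√(gD⁵h_f/L) = √(9.81·0.0937⁵·11.9/283) = 0.001726
ε/(3.7D) = 4.62×10^-6; √(3.17ν²L/(gD³h_f)) = 1.13×10^-4
Q = -0.965·0.001726·ln(1.177×10^-4) = 0.01507 m³/s
Check: V = 2.19 m/s, Re = 1.75×10^5, f = 0.01609, h_f = 11.8 m ≈ 11.9 m ✓

Q ≈ 15.1 L/s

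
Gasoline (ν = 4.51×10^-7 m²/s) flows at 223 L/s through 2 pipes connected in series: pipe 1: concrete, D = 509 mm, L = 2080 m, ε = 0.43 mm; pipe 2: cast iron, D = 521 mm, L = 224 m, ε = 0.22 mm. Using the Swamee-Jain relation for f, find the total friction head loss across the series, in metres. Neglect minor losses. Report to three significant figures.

Pipe 1: V = 1.096 m/s, Re = 1.24×10^6, ε/D = 8.45×10^-4, f = 0.01922, h_1 = f(L/D)V²/2g = 4.807 m
Pipe 2: V = 1.046 m/s, Re = 1.21×10^6, ε/D = 4.22×10^-4, f = 0.01665, h_2 = f(L/D)V²/2g = 0.3992 m
Series → Q common, losses add: H = Σh = 5.206 m

H ≈ 5.21 m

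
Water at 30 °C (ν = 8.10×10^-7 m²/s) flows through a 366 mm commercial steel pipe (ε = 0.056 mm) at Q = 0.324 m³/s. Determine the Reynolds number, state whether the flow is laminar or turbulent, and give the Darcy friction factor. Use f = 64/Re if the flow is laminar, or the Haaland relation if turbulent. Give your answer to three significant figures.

V = 4Q/(πD²) = 3.080 m/s
Re = VD/ν = 3.080·0.366/8.10×10^-7 = 1.39×10^6
Re > 4000 → turbulent; ε/D = 1.53×10^-4
Haaland: f = 0.01379

Re ≈ 1.39×10^6; turbulent; f ≈ 0.0138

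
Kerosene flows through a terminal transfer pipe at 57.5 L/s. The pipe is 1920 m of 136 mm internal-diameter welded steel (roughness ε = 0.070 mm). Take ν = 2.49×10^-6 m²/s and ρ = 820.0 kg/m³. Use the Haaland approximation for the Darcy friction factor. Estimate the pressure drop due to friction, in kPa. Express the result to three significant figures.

V = 4Q/(πD²) = 4·0.0575/(π·0.136²) = 3.958 m/s
Re = VD/ν = 3.958·0.136/2.49×10^-6 = 2.16×10^5 → turbulent
ε/D = 0.070/136 = 5.15×10^-4
Haaland: f = 0.01859
h_f = f(L/D)V²/(2g) = 0.01859·(1920/0.136)·3.958²/(2·9.81) = 209.6 m
Δp = ρg·h_f = 820.0·9.81·209.6 = 1686 kPa

Δp ≈ 1690 kPa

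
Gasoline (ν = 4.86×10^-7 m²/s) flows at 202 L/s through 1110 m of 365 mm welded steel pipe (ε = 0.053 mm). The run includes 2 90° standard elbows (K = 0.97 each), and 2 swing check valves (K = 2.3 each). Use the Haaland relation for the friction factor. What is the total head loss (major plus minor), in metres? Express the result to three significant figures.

V = 4Q/(πD²) = 1.931 m/s; V²/2g = 0.1900 m
Re = 1.45×10^6, ε/D = 1.45×10^-4 → f = 0.01366 (Haaland)
Major: h_f = f(L/D)·V²/2g = 0.01366·3041·0.1900 = 7.889 m
Minor: ΣK = 6.54; h_m = ΣK·V²/2g = 1.242 m
Total H_L = 7.889 + 1.242 = 9.131 m

H_L ≈ 9.13 m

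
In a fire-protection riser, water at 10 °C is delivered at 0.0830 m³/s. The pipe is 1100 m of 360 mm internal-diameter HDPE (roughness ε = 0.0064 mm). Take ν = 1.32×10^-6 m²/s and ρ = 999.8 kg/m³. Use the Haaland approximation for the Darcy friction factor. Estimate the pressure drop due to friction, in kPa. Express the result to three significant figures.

Δp ≈ 15.5 kPa

V = 4Q/(πD²) = 4·0.0830/(π·0.360²) = 0.8154 m/s
Re = VD/ν = 0.8154·0.360/1.32×10^-6 = 2.22×10^5 → turbulent
ε/D = 0.0064/360 = 1.78×10^-5
Haaland: f = 0.01530
h_f = f(L/D)V²/(2g) = 0.01530·(1100/0.360)·0.8154²/(2·9.81) = 1.585 m
Δp = ρg·h_f = 999.8·9.81·1.585 = 15.54 kPa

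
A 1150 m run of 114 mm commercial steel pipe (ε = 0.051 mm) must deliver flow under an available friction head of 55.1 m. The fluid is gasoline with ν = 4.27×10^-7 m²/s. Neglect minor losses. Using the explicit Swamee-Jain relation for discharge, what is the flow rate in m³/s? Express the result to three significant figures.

Q ≈ 0.0256 m³/s

Swamee-Jain (Type II): Q = -0.965·√(gD⁵h_f/L)·ln[ε/(3.7D) + √(3.17ν²L/(gD³h_f))]
√(gD⁵h_f/L) = √(9.81·0.114⁵·55.1/1150) = 0.003008
ε/(3.7D) = 1.21×10^-4; √(3.17ν²L/(gD³h_f)) = 2.88×10^-5
Q = -0.965·0.003008·ln(1.497×10^-4) = 0.02557 m³/s
Check: V = 2.50 m/s, Re = 6.69×10^5, f = 0.01719, h_f = 55.5 m ≈ 55.1 m ✓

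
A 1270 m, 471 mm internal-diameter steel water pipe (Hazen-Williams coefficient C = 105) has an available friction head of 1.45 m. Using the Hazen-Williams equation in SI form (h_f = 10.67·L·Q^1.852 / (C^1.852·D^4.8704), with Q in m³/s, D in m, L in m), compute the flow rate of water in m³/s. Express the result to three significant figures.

Q ≈ 0.104 m³/s

Rearranging: Q = [h_f·C^1.852·D^4.8704 / (10.67·L)]^(1/1.852)
Q = [1.45·105^1.852·0.471^4.8704 / (10.67·1270)]^0.540 = 0.1041 m³/s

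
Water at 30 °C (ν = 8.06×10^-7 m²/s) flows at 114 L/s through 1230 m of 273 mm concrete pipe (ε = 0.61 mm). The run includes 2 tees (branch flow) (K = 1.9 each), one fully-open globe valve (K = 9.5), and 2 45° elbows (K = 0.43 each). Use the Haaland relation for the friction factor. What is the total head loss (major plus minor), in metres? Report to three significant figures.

H_L ≈ 24.0 m

V = 4Q/(πD²) = 1.948 m/s; V²/2g = 0.1933 m
Re = 6.60×10^5, ε/D = 0.00223 → f = 0.02440 (Haaland)
Major: h_f = f(L/D)·V²/2g = 0.02440·4505·0.1933 = 21.25 m
Minor: ΣK = 14.2; h_m = ΣK·V²/2g = 2.737 m
Total H_L = 21.25 + 2.737 = 23.99 m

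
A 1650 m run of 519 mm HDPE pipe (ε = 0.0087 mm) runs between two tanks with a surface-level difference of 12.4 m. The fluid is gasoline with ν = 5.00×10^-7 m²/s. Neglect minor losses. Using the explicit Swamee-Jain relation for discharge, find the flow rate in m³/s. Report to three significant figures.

Q ≈ 0.571 m³/s

Swamee-Jain (Type II): Q = -0.965·√(gD⁵h_f/L)·ln[ε/(3.7D) + √(3.17ν²L/(gD³h_f))]
√(gD⁵h_f/L) = √(9.81·0.519⁵·12.4/1650) = 0.05269
ε/(3.7D) = 4.53×10^-6; √(3.17ν²L/(gD³h_f)) = 8.77×10^-6
Q = -0.965·0.05269·ln(1.330×10^-5) = 0.5709 m³/s
Check: V = 2.70 m/s, Re = 2.80×10^6, f = 0.01055, h_f = 12.5 m ≈ 12.4 m ✓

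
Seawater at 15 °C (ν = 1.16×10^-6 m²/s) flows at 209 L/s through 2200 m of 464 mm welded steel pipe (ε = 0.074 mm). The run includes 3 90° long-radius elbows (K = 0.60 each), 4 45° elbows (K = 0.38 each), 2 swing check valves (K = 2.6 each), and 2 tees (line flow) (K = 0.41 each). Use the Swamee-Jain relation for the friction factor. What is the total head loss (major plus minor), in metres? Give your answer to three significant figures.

H_L ≈ 6.31 m

V = 4Q/(πD²) = 1.236 m/s; V²/2g = 0.07786 m
Re = 4.94×10^5, ε/D = 1.59×10^-4 → f = 0.01513 (Swamee-Jain)
Major: h_f = f(L/D)·V²/2g = 0.01513·4741·0.07786 = 5.587 m
Minor: ΣK = 9.34; h_m = ΣK·V²/2g = 0.7273 m
Total H_L = 5.587 + 0.7273 = 6.314 m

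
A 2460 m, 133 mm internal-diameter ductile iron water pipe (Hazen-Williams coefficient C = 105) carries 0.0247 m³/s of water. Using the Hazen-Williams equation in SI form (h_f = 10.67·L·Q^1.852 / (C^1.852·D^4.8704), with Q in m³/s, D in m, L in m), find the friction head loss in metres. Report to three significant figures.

h_f = 10.67·2460·0.0247^1.852 / (105^1.852·0.133^4.8704) = 92.54 m

h_f ≈ 92.5 m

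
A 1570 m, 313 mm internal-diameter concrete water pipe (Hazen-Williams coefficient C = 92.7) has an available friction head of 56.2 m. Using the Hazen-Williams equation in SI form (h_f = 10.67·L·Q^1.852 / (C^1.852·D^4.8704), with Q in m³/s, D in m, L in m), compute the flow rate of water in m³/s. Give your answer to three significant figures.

Rearranging: Q = [h_f·C^1.852·D^4.8704 / (10.67·L)]^(1/1.852)
Q = [56.2·92.7^1.852·0.313^4.8704 / (10.67·1570)]^0.540 = 0.2016 m³/s

Q ≈ 0.202 m³/s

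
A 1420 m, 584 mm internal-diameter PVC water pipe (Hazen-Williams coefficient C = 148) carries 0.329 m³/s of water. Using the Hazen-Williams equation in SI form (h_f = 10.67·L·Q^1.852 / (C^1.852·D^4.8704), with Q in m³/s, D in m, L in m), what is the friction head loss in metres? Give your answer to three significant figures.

h_f ≈ 2.54 m

h_f = 10.67·1420·0.329^1.852 / (148^1.852·0.584^4.8704) = 2.539 m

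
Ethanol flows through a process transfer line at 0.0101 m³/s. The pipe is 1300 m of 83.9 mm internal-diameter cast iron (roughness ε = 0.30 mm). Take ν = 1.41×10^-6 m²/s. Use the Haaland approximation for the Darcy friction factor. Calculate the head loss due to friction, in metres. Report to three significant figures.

V = 4Q/(πD²) = 4·0.0101/(π·0.0839²) = 1.827 m/s
Re = VD/ν = 1.827·0.0839/1.41×10^-6 = 1.09×10^5 → turbulent
ε/D = 0.30/83.9 = 0.00358
Haaland: f = 0.02853
h_f = f(L/D)V²/(2g) = 0.02853·(1300/0.0839)·1.827²/(2·9.81) = 75.19 m

h_f ≈ 75.2 m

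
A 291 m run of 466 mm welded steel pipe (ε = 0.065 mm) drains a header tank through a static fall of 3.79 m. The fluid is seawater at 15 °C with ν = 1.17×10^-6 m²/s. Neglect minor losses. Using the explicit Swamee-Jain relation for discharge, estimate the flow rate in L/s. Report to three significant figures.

Q ≈ 501 L/s

Swamee-Jain (Type II): Q = -0.965·√(gD⁵h_f/L)·ln[ε/(3.7D) + √(3.17ν²L/(gD³h_f))]
√(gD⁵h_f/L) = √(9.81·0.466⁵·3.79/291) = 0.05299
ε/(3.7D) = 3.77×10^-5; √(3.17ν²L/(gD³h_f)) = 1.83×10^-5
Q = -0.965·0.05299·ln(5.602×10^-5) = 0.5006 m³/s
Check: V = 2.94 m/s, Re = 1.17×10^6, f = 0.01391, h_f = 3.81 m ≈ 3.79 m ✓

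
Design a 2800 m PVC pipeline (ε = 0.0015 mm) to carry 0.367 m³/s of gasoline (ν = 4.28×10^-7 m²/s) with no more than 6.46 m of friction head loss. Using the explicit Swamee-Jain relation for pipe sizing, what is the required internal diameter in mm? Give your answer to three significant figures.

Swamee-Jain (Type III): D = 0.66·[ε^1.25·(LQ²/(gh_f))^4.75 + ν·Q^9.4·(L/(gh_f))^5.2]^0.04
LQ²/(gh_f) = 5.951; L/(gh_f) = 44.18
Term 1 = ε^1.25·(…)^4.75 = 2.51×10^-4; Term 2 = ν·Q^9.4·(…)^5.2 = 0.0124
D = 0.66·(2.51×10^-4 + 0.0124)^0.04 = 0.5542 m = 554 mm
Check: V = 1.52 m/s, Re = 1.97×10^6, f = 0.01049, h_f = 6.25 m ≈ 6.46 m ✓

D ≈ 554 mm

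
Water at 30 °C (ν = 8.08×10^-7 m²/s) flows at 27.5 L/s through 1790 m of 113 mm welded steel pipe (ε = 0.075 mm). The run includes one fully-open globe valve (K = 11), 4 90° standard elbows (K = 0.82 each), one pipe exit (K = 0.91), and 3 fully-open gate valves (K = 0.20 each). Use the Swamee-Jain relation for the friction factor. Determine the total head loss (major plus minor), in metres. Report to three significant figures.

V = 4Q/(πD²) = 2.742 m/s; V²/2g = 0.3832 m
Re = 3.83×10^5, ε/D = 6.64×10^-4 → f = 0.01896 (Swamee-Jain)
Major: h_f = f(L/D)·V²/2g = 0.01896·15841·0.3832 = 115.1 m
Minor: ΣK = 15.8; h_m = ΣK·V²/2g = 6.051 m
Total H_L = 115.1 + 6.051 = 121.1 m

H_L ≈ 121 m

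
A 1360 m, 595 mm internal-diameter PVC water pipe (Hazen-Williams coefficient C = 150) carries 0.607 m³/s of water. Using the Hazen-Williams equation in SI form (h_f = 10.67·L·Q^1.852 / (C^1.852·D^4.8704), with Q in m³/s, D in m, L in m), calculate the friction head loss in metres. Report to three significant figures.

h_f ≈ 6.73 m

h_f = 10.67·1360·0.607^1.852 / (150^1.852·0.595^4.8704) = 6.733 m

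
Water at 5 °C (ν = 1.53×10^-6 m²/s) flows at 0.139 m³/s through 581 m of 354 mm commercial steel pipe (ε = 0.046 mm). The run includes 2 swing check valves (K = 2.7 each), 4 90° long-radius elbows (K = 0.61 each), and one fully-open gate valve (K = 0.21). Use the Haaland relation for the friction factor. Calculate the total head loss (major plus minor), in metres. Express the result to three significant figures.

V = 4Q/(πD²) = 1.412 m/s; V²/2g = 0.1017 m
Re = 3.27×10^5, ε/D = 1.30×10^-4 → f = 0.01532 (Haaland)
Major: h_f = f(L/D)·V²/2g = 0.01532·1641·0.1017 = 2.556 m
Minor: ΣK = 8.05; h_m = ΣK·V²/2g = 0.8183 m
Total H_L = 2.556 + 0.8183 = 3.375 m

H_L ≈ 3.37 m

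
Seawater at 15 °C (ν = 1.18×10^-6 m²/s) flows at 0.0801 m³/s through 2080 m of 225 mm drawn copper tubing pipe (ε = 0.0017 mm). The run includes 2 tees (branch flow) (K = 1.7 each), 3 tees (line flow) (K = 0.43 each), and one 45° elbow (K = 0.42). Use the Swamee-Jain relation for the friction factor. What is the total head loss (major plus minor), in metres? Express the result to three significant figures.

H_L ≈ 27.5 m

V = 4Q/(πD²) = 2.015 m/s; V²/2g = 0.2069 m
Re = 3.84×10^5, ε/D = 7.56×10^-6 → f = 0.01383 (Swamee-Jain)
Major: h_f = f(L/D)·V²/2g = 0.01383·9244·0.2069 = 26.45 m
Minor: ΣK = 5.11; h_m = ΣK·V²/2g = 1.057 m
Total H_L = 26.45 + 1.057 = 27.51 m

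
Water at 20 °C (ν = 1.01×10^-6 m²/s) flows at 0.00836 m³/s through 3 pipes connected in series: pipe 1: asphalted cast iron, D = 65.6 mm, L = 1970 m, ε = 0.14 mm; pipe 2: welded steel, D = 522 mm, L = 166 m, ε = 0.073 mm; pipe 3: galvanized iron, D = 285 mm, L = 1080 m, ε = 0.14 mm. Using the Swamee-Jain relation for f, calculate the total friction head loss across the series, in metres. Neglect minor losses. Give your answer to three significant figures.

H ≈ 235 m

Pipe 1: V = 2.473 m/s, Re = 1.61×10^5, ε/D = 0.00213, f = 0.02507, h_1 = f(L/D)V²/2g = 234.8 m
Pipe 2: V = 0.03906 m/s, Re = 2.02×10^4, ε/D = 1.40×10^-4, f = 0.02610, h_2 = f(L/D)V²/2g = 6.456×10^-4 m
Pipe 3: V = 0.1310 m/s, Re = 3.70×10^4, ε/D = 4.91×10^-4, f = 0.02383, h_3 = f(L/D)V²/2g = 0.07905 m
Series → Q common, losses add: H = Σh = 234.8 m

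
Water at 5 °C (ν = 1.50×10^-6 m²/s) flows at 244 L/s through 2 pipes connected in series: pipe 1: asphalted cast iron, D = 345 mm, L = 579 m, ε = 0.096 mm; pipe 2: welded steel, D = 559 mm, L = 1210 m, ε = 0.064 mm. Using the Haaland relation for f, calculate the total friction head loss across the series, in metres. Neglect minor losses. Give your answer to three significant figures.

Pipe 1: V = 2.610 m/s, Re = 6.00×10^5, ε/D = 2.78×10^-4, f = 0.01579, h_1 = f(L/D)V²/2g = 9.204 m
Pipe 2: V = 0.9942 m/s, Re = 3.71×10^5, ε/D = 1.14×10^-4, f = 0.01494, h_2 = f(L/D)V²/2g = 1.629 m
Series → Q common, losses add: H = Σh = 10.83 m

H ≈ 10.8 m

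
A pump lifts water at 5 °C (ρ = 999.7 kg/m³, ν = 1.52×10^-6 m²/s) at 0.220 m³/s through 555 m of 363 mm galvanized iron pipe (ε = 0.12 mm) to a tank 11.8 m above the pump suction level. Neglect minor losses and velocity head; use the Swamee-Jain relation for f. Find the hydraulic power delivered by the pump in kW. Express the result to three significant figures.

P_hyd ≈ 38.1 kW

V = 4Q/(πD²) = 2.126 m/s; Re = 5.08×10^5; ε/D = 3.31×10^-4; f = 0.01659
h_f = f(L/D)V²/2g = 5.844 m
Total head H = z + h_f = 11.8 + 5.844 = 17.64 m
P_hyd = ρgQH = 999.7·9.81·0.220·17.64 = 38.07 kW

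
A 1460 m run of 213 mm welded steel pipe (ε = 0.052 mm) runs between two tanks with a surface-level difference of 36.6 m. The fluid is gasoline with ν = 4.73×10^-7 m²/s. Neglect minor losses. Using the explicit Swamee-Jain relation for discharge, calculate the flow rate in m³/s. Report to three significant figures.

Swamee-Jain (Type II): Q = -0.965·√(gD⁵h_f/L)·ln[ε/(3.7D) + √(3.17ν²L/(gD³h_f))]
√(gD⁵h_f/L) = √(9.81·0.213⁵·36.6/1460) = 0.01038
ε/(3.7D) = 6.60×10^-5; √(3.17ν²L/(gD³h_f)) = 1.73×10^-5
Q = -0.965·0.01038·ln(8.326×10^-5) = 0.09413 m³/s
Check: V = 2.64 m/s, Re = 1.19×10^6, f = 0.01511, h_f = 36.8 m ≈ 36.6 m ✓

Q ≈ 0.0941 m³/s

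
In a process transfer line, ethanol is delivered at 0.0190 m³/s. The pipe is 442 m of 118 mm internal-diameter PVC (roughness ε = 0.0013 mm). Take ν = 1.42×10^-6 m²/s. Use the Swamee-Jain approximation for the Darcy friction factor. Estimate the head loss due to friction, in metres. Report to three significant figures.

h_f ≈ 9.60 m

V = 4Q/(πD²) = 4·0.0190/(π·0.118²) = 1.737 m/s
Re = VD/ν = 1.737·0.118/1.42×10^-6 = 1.44×10^5 → turbulent
ε/D = 0.0013/118 = 1.10×10^-5
Swamee-Jain: f = 0.01665
h_f = f(L/D)V²/(2g) = 0.01665·(442/0.118)·1.737²/(2·9.81) = 9.596 m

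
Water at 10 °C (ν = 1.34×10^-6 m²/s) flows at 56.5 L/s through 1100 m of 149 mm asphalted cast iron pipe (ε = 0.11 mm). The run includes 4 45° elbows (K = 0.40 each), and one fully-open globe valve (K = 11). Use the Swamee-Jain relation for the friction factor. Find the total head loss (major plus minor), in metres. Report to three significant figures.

H_L ≈ 83.4 m

V = 4Q/(πD²) = 3.240 m/s; V²/2g = 0.5351 m
Re = 3.60×10^5, ε/D = 7.38×10^-4 → f = 0.01939 (Swamee-Jain)
Major: h_f = f(L/D)·V²/2g = 0.01939·7383·0.5351 = 76.62 m
Minor: ΣK = 12.6; h_m = ΣK·V²/2g = 6.743 m
Total H_L = 76.62 + 6.743 = 83.36 m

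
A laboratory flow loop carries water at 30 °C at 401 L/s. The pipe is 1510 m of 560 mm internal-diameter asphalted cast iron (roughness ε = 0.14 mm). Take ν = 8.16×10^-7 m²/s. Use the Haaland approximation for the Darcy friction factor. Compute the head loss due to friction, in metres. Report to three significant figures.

h_f ≈ 5.48 m

V = 4Q/(πD²) = 4·0.401/(π·0.560²) = 1.628 m/s
Re = VD/ν = 1.628·0.560/8.16×10^-7 = 1.12×10^6 → turbulent
ε/D = 0.14/560 = 2.50×10^-4
Haaland: f = 0.01506
h_f = f(L/D)V²/(2g) = 0.01506·(1510/0.560)·1.628²/(2·9.81) = 5.485 m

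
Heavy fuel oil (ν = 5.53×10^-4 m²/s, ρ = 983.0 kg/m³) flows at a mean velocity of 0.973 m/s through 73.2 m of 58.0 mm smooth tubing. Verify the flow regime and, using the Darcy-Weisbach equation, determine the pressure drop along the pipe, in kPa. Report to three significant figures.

Re = VD/ν = 0.973·0.05800/5.53×10^-4 = 102 → laminar (Re < 2300)
f = 64/Re = 0.6271
h_f = f(L/D)V²/(2g) = 0.6271·(73.2/0.05800)·0.973²/(2·9.81) = 38.19 m
Δp = ρg·h_f = 983.0·9.81·38.19 = 368.3 kPa

Δp ≈ 368 kPa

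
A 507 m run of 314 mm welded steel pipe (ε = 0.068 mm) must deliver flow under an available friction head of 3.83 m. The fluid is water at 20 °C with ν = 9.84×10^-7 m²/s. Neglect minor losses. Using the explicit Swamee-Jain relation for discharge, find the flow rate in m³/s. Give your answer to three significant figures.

Q ≈ 0.134 m³/s

Swamee-Jain (Type II): Q = -0.965·√(gD⁵h_f/L)·ln[ε/(3.7D) + √(3.17ν²L/(gD³h_f))]
√(gD⁵h_f/L) = √(9.81·0.314⁵·3.83/507) = 0.01504
ε/(3.7D) = 5.85×10^-5; √(3.17ν²L/(gD³h_f)) = 3.66×10^-5
Q = -0.965·0.01504·ln(9.511×10^-5) = 0.1344 m³/s
Check: V = 1.74 m/s, Re = 5.54×10^5, f = 0.01554, h_f = 3.85 m ≈ 3.83 m ✓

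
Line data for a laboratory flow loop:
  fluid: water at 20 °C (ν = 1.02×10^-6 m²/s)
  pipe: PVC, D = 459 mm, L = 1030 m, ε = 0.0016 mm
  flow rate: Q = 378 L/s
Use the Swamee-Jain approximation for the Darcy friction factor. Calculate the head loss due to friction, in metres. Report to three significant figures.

V = 4Q/(πD²) = 4·0.378/(π·0.459²) = 2.284 m/s
Re = VD/ν = 2.284·0.459/1.02×10^-6 = 1.03×10^6 → turbulent
ε/D = 0.0016/459 = 3.49×10^-6
Swamee-Jain: f = 0.01164
h_f = f(L/D)V²/(2g) = 0.01164·(1030/0.459)·2.284²/(2·9.81) = 6.949 m

h_f ≈ 6.95 m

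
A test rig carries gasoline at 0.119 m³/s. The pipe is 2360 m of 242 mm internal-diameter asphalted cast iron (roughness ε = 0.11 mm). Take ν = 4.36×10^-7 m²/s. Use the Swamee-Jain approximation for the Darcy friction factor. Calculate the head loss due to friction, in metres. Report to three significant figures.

h_f ≈ 55.9 m

V = 4Q/(πD²) = 4·0.119/(π·0.242²) = 2.587 m/s
Re = VD/ν = 2.587·0.242/4.36×10^-7 = 1.44×10^6 → turbulent
ε/D = 0.11/242 = 4.55×10^-4
Swamee-Jain: f = 0.01681
h_f = f(L/D)V²/(2g) = 0.01681·(2360/0.242)·2.587²/(2·9.81) = 55.94 m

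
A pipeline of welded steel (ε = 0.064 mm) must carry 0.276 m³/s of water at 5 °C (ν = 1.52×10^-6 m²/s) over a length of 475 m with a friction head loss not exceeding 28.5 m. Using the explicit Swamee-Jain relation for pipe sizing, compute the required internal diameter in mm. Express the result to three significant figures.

Swamee-Jain (Type III): D = 0.66·[ε^1.25·(LQ²/(gh_f))^4.75 + ν·Q^9.4·(L/(gh_f))^5.2]^0.04
LQ²/(gh_f) = 0.1294; L/(gh_f) = 1.699
Term 1 = ε^1.25·(…)^4.75 = 3.47×10^-10; Term 2 = ν·Q^9.4·(…)^5.2 = 1.33×10^-10
D = 0.66·(3.47×10^-10 + 1.33×10^-10)^0.04 = 0.2797 m = 280 mm
Check: V = 4.49 m/s, Re = 8.26×10^5, f = 0.01524, h_f = 26.6 m ≈ 28.5 m ✓

D ≈ 280 mm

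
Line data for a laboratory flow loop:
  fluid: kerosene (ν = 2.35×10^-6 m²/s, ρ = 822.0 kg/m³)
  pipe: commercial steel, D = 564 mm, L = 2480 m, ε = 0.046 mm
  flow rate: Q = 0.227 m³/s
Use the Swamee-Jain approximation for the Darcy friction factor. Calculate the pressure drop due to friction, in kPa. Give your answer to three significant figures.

V = 4Q/(πD²) = 4·0.227/(π·0.564²) = 0.9086 m/s
Re = VD/ν = 0.9086·0.564/2.35×10^-6 = 2.18×10^5 → turbulent
ε/D = 0.046/564 = 8.16×10^-5
Swamee-Jain: f = 0.01602
h_f = f(L/D)V²/(2g) = 0.01602·(2480/0.564)·0.9086²/(2·9.81) = 2.964 m
Δp = ρg·h_f = 822.0·9.81·2.964 = 23.90 kPa

Δp ≈ 23.9 kPa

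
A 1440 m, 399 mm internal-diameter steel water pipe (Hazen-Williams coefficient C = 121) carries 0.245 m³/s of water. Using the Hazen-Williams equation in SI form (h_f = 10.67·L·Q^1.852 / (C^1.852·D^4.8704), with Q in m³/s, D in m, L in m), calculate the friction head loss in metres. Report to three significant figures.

h_f ≈ 13.8 m

h_f = 10.67·1440·0.245^1.852 / (121^1.852·0.399^4.8704) = 13.85 m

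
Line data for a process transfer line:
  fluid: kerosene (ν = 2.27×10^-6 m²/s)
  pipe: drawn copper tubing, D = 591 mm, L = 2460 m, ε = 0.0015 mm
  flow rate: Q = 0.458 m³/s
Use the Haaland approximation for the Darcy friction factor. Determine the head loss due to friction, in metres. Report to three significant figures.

h_f ≈ 7.94 m

V = 4Q/(πD²) = 4·0.458/(π·0.591²) = 1.670 m/s
Re = VD/ν = 1.670·0.591/2.27×10^-6 = 4.35×10^5 → turbulent
ε/D = 0.0015/591 = 2.54×10^-6
Haaland: f = 0.01342
h_f = f(L/D)V²/(2g) = 0.01342·(2460/0.591)·1.670²/(2·9.81) = 7.937 m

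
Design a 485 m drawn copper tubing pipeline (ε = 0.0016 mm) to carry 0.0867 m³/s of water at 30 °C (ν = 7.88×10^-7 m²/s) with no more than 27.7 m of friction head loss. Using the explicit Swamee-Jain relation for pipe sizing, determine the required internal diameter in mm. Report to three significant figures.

D ≈ 170 mm

Swamee-Jain (Type III): D = 0.66·[ε^1.25·(LQ²/(gh_f))^4.75 + ν·Q^9.4·(L/(gh_f))^5.2]^0.04
LQ²/(gh_f) = 0.01342; L/(gh_f) = 1.785
Term 1 = ε^1.25·(…)^4.75 = 7.27×10^-17; Term 2 = ν·Q^9.4·(…)^5.2 = 1.67×10^-15
D = 0.66·(7.27×10^-17 + 1.67×10^-15)^0.04 = 0.1695 m = 170 mm
Check: V = 3.84 m/s, Re = 8.26×10^5, f = 0.01220, h_f = 26.3 m ≈ 27.7 m ✓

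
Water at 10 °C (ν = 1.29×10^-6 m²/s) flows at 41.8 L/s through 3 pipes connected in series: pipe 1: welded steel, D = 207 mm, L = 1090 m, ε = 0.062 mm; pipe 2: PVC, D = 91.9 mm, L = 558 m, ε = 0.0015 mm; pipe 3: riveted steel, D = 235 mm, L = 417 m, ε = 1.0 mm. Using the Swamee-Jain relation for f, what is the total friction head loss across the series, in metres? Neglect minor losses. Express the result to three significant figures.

H ≈ 177 m

Pipe 1: V = 1.242 m/s, Re = 1.99×10^5, ε/D = 3.00×10^-4, f = 0.01779, h_1 = f(L/D)V²/2g = 7.367 m
Pipe 2: V = 6.302 m/s, Re = 4.49×10^5, ε/D = 1.63×10^-5, f = 0.01359, h_2 = f(L/D)V²/2g = 167.0 m
Pipe 3: V = 0.9637 m/s, Re = 1.76×10^5, ε/D = 0.00426, f = 0.02973, h_3 = f(L/D)V²/2g = 2.497 m
Series → Q common, losses add: H = Σh = 176.9 m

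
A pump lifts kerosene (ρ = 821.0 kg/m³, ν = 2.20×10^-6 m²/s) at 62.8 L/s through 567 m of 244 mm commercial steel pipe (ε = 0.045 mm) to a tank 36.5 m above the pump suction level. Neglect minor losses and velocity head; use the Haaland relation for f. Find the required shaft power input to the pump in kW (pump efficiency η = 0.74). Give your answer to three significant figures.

V = 4Q/(πD²) = 1.343 m/s; Re = 1.49×10^5; ε/D = 1.84×10^-4; f = 0.01750
h_f = f(L/D)V²/2g = 3.738 m
Total head H = z + h_f = 36.5 + 3.738 = 40.24 m
P_hyd = ρgQH = 821.0·9.81·0.0628·40.24 = 20.35 kW
P_shaft = P_hyd/η = 20.35/0.74 = 27.50 kW

P_shaft ≈ 27.5 kW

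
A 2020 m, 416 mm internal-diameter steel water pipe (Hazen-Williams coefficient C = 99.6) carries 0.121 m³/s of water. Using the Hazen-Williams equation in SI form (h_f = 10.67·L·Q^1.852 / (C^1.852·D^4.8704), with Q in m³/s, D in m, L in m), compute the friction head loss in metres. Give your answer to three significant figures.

h_f ≈ 6.15 m

h_f = 10.67·2020·0.121^1.852 / (99.6^1.852·0.416^4.8704) = 6.155 m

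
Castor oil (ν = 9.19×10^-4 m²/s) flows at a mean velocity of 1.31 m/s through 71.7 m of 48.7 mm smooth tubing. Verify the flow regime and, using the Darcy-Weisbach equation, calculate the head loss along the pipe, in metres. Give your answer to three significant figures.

Re = VD/ν = 1.31·0.04870/9.19×10^-4 = 69.4 → laminar (Re < 2300)
f = 64/Re = 0.9219
h_f = f(L/D)V²/(2g) = 0.9219·(71.7/0.04870)·1.31²/(2·9.81) = 118.7 m

h_f ≈ 119 m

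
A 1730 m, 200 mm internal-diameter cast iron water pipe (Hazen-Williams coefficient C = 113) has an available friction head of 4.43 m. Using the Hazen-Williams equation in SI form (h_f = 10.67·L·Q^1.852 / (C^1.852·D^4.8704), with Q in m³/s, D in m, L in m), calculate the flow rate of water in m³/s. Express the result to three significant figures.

Q ≈ 0.0182 m³/s

Rearranging: Q = [h_f·C^1.852·D^4.8704 / (10.67·L)]^(1/1.852)
Q = [4.43·113^1.852·0.200^4.8704 / (10.67·1730)]^0.540 = 0.01821 m³/s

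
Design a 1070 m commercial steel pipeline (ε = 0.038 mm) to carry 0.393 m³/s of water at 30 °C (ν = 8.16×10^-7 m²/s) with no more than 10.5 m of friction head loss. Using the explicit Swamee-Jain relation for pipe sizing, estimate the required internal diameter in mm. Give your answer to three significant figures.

Swamee-Jain (Type III): D = 0.66·[ε^1.25·(LQ²/(gh_f))^4.75 + ν·Q^9.4·(L/(gh_f))^5.2]^0.04
LQ²/(gh_f) = 1.604; L/(gh_f) = 10.39
Term 1 = ε^1.25·(…)^4.75 = 2.82×10^-5; Term 2 = ν·Q^9.4·(…)^5.2 = 2.43×10^-5
D = 0.66·(2.82×10^-5 + 2.43×10^-5)^0.04 = 0.4450 m = 445 mm
Check: V = 2.53 m/s, Re = 1.38×10^6, f = 0.01294, h_f = 10.1 m ≈ 10.5 m ✓

D ≈ 445 mm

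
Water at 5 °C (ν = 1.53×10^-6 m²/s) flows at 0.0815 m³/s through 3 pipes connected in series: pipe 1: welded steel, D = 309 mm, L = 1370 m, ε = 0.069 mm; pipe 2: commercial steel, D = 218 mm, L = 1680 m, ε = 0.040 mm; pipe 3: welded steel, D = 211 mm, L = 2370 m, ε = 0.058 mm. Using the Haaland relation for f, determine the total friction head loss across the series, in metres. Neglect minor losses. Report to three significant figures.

H ≈ 85.6 m

Pipe 1: V = 1.087 m/s, Re = 2.19×10^5, ε/D = 2.23×10^-4, f = 0.01683, h_1 = f(L/D)V²/2g = 4.492 m
Pipe 2: V = 2.184 m/s, Re = 3.11×10^5, ε/D = 1.83×10^-4, f = 0.01587, h_2 = f(L/D)V²/2g = 29.71 m
Pipe 3: V = 2.331 m/s, Re = 3.21×10^5, ε/D = 2.75×10^-4, f = 0.01652, h_3 = f(L/D)V²/2g = 51.37 m
Series → Q common, losses add: H = Σh = 85.57 m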